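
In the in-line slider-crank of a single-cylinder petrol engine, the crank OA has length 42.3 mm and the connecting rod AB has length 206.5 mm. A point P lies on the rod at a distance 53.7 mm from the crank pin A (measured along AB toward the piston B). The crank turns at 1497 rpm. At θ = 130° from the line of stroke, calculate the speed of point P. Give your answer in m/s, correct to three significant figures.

ω = 156.8 rad/s.  Crank-pin speed |V_A| = rω = 6.6312 m/s, perpendicular to OA.
Rod angle: sinφ = −(r/L) sinθ ⇒ φ = -9.028°; ω_rod = −rω cosθ/√(L²−r²sin²θ) = +20.9 rad/s.
V_P = V_A + ω_rod × AP, with AP = 0.0537 m along the rod.
Components: V_Px = −rω sinθ − a·ω_rod·sinφ = -4.9037 m/s;  V_Py = rω cosθ + a·ω_rod·cosφ = -3.154 m/s.
|V_P| = √(V_Px² + V_Py²) = 5.8304 m/s.

5.83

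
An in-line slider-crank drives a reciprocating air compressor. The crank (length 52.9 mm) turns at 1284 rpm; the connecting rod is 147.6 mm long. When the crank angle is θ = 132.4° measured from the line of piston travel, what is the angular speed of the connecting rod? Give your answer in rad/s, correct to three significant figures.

33.7

ω = 134.5 rad/s (converted from 1284 rpm).
The rod makes angle φ with the slider axis where L sinφ = r sinθ; differentiating, L cosφ·φ̇ = r ω cosθ.
L cosφ = √(L² − r² sin²θ) = 0.14234 m.
|ω_rod| = r ω |cosθ| / √(L² − r² sin²θ) = 0.0529·134.5·0.67430/0.14234 = 33.697 rad/s.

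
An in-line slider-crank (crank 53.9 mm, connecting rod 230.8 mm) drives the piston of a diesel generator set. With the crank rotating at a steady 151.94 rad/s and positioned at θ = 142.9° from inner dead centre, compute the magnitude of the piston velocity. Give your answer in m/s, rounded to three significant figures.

4.01

ω = 151.9 rad/s
For an in-line slider-crank, x = r cosθ + √(L² − r² sin²θ), so v = −rω sinθ·[1 + r cosθ/√(L² − r² sin²θ)].
With r = 0.0539 m, L = 0.2308 m, θ = 142.9°: √(L² − r² sin²θ) = 0.2285 m.
v = −0.0539·151.9·0.60321·[1 + 0.0539·-0.79758/0.2285] = -4.0106 m/s.
|v| = 4.0106 m/s.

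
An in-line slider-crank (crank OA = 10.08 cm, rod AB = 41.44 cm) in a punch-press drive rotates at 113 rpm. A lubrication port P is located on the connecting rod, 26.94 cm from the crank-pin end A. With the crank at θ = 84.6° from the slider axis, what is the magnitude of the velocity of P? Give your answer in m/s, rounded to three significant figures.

1.21

ω = 11.83 rad/s.  Crank-pin speed |V_A| = rω = 1.1928 m/s, perpendicular to OA.
Rod angle: sinφ = −(r/L) sinθ ⇒ φ = -14.014°; ω_rod = −rω cosθ/√(L²−r²sin²θ) = -0.27919 rad/s.
V_P = V_A + ω_rod × AP, with AP = 0.2694 m along the rod.
Components: V_Px = −rω sinθ − a·ω_rod·sinφ = -1.2057 m/s;  V_Py = rω cosθ + a·ω_rod·cosφ = +0.039278 m/s.
|V_P| = √(V_Px² + V_Py²) = 1.2064 m/s.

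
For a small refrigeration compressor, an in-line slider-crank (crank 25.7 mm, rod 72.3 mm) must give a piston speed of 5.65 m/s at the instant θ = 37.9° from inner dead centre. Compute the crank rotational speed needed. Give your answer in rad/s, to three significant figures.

For an in-line slider-crank, |v_piston| = rω|sinθ|·[1 + r cosθ/√(L² − r² sin²θ)].
With r = 0.0257 m, L = 0.0723 m, θ = 37.9°: the bracketed kinematic factor |dx/dθ| = 0.020325 m.
ω = v/|dx/dθ| = 5.65/0.020325 = 277.99 rad/s.

278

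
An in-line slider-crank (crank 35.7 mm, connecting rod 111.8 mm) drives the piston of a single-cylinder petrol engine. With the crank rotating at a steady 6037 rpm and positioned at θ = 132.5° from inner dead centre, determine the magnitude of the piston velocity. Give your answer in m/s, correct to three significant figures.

12.9

ω = 2π·6037/60 = 632.2 rad/s
For an in-line slider-crank, x = r cosθ + √(L² − r² sin²θ), so v = −rω sinθ·[1 + r cosθ/√(L² − r² sin²θ)].
With r = 0.0357 m, L = 0.1118 m, θ = 132.5°: √(L² − r² sin²θ) = 0.10866 m.
v = −0.0357·632.2·0.73728·[1 + 0.0357·-0.67559/0.10866] = -12.946 m/s.
|v| = 12.946 m/s.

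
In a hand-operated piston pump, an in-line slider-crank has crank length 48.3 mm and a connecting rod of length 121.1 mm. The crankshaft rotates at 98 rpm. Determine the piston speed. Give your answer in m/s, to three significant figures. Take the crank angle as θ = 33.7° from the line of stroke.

ω = 2π·98/60 = 10.26 rad/s
For an in-line slider-crank, x = r cosθ + √(L² − r² sin²θ), so v = −rω sinθ·[1 + r cosθ/√(L² − r² sin²θ)].
With r = 0.0483 m, L = 0.1211 m, θ = 33.7°: √(L² − r² sin²θ) = 0.1181 m.
v = −0.0483·10.26·0.55484·[1 + 0.0483·0.83195/0.1181] = -0.3686 m/s.
|v| = 0.3686 m/s.

0.369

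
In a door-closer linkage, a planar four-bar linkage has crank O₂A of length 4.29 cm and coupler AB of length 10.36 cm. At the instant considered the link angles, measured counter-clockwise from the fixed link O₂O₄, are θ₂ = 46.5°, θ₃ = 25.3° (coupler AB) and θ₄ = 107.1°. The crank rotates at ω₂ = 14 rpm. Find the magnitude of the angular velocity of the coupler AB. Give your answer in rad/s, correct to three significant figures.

ω₂ = 1.466 rad/s (from 14 rpm).
Differentiating the loop-closure r₂e^{iθ₂}+r₃e^{iθ₃}=r₁+r₄e^{iθ₄} gives r₂ω₂e^{iθ₂}+r₃ω₃e^{iθ₃}=r₄ω₄e^{iθ₄}.
Eliminating the other unknown: ω₃ = r₂ω₂ sin(θ₄−θ₂) / [r₃ sin(θ₃−θ₄)].
Numerator sine = +0.87121; denominator sine = -0.98978.
Result = 0.0429·1.466·(+0.87121) / (0.1036·(-0.98978)) = -0.53437 rad/s; magnitude 0.53437 rad/s.

0.534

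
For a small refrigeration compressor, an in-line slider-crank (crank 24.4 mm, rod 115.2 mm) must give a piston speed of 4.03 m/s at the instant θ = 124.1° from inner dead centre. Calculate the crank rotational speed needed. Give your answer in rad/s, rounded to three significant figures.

227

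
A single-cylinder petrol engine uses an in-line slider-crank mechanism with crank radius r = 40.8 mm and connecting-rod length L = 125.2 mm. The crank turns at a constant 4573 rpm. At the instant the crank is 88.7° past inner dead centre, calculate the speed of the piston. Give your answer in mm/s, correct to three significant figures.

ω = 2π·4573/60 = 478.9 rad/s
For an in-line slider-crank, x = r cosθ + √(L² − r² sin²θ), so v = −rω sinθ·[1 + r cosθ/√(L² − r² sin²θ)].
With r = 0.0408 m, L = 0.1252 m, θ = 88.7°: √(L² − r² sin²θ) = 0.11837 m.
v = −0.0408·478.9·0.99974·[1 + 0.0408·0.02269/0.11837] = -19.686 m/s.
|v| = 19.686 m/s = 19686 mm/s.

19700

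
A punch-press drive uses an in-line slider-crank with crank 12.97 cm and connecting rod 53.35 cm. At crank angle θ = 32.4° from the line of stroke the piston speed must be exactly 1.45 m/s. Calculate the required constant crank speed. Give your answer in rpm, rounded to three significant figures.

For an in-line slider-crank, |v_piston| = rω|sinθ|·[1 + r cosθ/√(L² − r² sin²θ)].
With r = 0.1297 m, L = 0.5335 m, θ = 32.4°: the bracketed kinematic factor |dx/dθ| = 0.083885 m.
ω = v/|dx/dθ| = 1.45/0.083885 = 17.286 rad/s.
N = 60ω/(2π) = 165.07 rpm.

165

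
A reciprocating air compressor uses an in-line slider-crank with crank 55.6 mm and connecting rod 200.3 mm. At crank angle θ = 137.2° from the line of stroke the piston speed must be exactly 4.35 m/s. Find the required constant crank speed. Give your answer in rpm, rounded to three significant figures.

1390

For an in-line slider-crank, |v_piston| = rω|sinθ|·[1 + r cosθ/√(L² − r² sin²θ)].
With r = 0.0556 m, L = 0.2003 m, θ = 137.2°: the bracketed kinematic factor |dx/dθ| = 0.029942 m.
ω = v/|dx/dθ| = 4.35/0.029942 = 145.28 rad/s.
N = 60ω/(2π) = 1387.3 rpm.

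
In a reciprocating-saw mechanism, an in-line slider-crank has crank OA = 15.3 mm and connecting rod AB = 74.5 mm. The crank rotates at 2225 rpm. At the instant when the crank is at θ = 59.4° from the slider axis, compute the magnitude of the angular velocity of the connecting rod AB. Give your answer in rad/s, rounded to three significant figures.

24.7

ω = 233 rad/s (converted from 2225 rpm).
The rod makes angle φ with the slider axis where L sinφ = r sinθ; differentiating, L cosφ·φ̇ = r ω cosθ.
L cosφ = √(L² − r² sin²θ) = 0.073327 m.
|ω_rod| = r ω |cosθ| / √(L² − r² sin²θ) = 0.0153·233·0.50904/0.073327 = 24.748 rad/s.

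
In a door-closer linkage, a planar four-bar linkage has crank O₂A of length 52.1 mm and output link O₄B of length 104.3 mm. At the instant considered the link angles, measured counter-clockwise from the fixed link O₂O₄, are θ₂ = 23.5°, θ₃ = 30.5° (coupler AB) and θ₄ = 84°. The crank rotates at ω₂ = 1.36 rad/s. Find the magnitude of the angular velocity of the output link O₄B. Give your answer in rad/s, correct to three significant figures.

0.103

ω₂ = 1.36 rad/s
Differentiating the loop-closure r₂e^{iθ₂}+r₃e^{iθ₃}=r₁+r₄e^{iθ₄} gives r₂ω₂e^{iθ₂}+r₃ω₃e^{iθ₃}=r₄ω₄e^{iθ₄}.
Eliminating the other unknown: ω₄ = r₂ω₂ sin(θ₂−θ₃) / [r₄ sin(θ₄−θ₃)].
Numerator sine = -0.12187; denominator sine = +0.80386.
Result = 0.0521·1.36·(-0.12187) / (0.1043·(+0.80386)) = -0.10299 rad/s; magnitude 0.10299 rad/s.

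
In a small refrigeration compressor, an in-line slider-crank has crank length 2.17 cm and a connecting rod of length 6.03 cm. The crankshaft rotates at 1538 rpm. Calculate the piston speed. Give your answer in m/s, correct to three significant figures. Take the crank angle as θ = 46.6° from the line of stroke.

3.19

ω = 2π·1538/60 = 161.1 rad/s
For an in-line slider-crank, x = r cosθ + √(L² − r² sin²θ), so v = −rω sinθ·[1 + r cosθ/√(L² − r² sin²θ)].
With r = 0.0217 m, L = 0.0603 m, θ = 46.6°: √(L² − r² sin²θ) = 0.058202 m.
v = −0.0217·161.1·0.72657·[1 + 0.0217·0.68709/0.058202] = -3.1899 m/s.
|v| = 3.1899 m/s.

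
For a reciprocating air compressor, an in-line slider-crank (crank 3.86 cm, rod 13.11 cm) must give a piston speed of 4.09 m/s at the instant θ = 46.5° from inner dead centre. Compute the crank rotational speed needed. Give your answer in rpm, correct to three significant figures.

1160

For an in-line slider-crank, |v_piston| = rω|sinθ|·[1 + r cosθ/√(L² − r² sin²θ)].
With r = 0.0386 m, L = 0.1311 m, θ = 46.5°: the bracketed kinematic factor |dx/dθ| = 0.033808 m.
ω = v/|dx/dθ| = 4.09/0.033808 = 120.98 rad/s.
N = 60ω/(2π) = 1155.2 rpm.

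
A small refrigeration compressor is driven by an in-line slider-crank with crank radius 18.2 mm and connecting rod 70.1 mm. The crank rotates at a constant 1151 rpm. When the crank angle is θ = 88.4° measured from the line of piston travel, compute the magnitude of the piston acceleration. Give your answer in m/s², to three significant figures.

ω = 2π·1151/60 = 120.5 rad/s
x(θ) = r cosθ + √(L² − r² sin²θ); with ω constant, a = ω²·d²x/dθ².
d²x/dθ² = −r cosθ − r²(cos2θ)/√u − r⁴ sin²2θ/(4u^{3/2}),  u = L² − r² sin²θ = 0.00458303 m².
Substituting r = 0.0182 m, L = 0.0701 m, θ = 88.4°: d²x/dθ² = +0.0043768 m.
a = ω²·d²x/dθ² = (120.5)²·(+0.0043768) = +63.587 m/s²;  |a| = 63.587 m/s².

63.6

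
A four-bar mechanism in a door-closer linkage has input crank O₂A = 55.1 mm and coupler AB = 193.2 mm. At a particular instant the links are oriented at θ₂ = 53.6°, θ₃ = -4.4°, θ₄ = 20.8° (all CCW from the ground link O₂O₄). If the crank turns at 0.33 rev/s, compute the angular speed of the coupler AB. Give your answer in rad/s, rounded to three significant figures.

0.752

ω₂ = 2.073 rad/s (from 0.33 rev/s).
Differentiating the loop-closure r₂e^{iθ₂}+r₃e^{iθ₃}=r₁+r₄e^{iθ₄} gives r₂ω₂e^{iθ₂}+r₃ω₃e^{iθ₃}=r₄ω₄e^{iθ₄}.
Eliminating the other unknown: ω₃ = r₂ω₂ sin(θ₄−θ₂) / [r₃ sin(θ₃−θ₄)].
Numerator sine = -0.54171; denominator sine = -0.42578.
Result = 0.0551·2.073·(-0.54171) / (0.1932·(-0.42578)) = +0.75235 rad/s; magnitude 0.75235 rad/s.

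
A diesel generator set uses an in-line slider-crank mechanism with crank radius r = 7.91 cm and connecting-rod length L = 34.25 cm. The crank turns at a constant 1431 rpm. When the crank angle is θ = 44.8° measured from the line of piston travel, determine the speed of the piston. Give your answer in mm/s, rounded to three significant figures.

9740

ω = 2π·1431/60 = 149.9 rad/s
For an in-line slider-crank, x = r cosθ + √(L² − r² sin²θ), so v = −rω sinθ·[1 + r cosθ/√(L² − r² sin²θ)].
With r = 0.0791 m, L = 0.3425 m, θ = 44.8°: √(L² − r² sin²θ) = 0.33793 m.
v = −0.0791·149.9·0.70463·[1 + 0.0791·0.70957/0.33793] = -9.7396 m/s.
|v| = 9.7396 m/s = 9739.6 mm/s.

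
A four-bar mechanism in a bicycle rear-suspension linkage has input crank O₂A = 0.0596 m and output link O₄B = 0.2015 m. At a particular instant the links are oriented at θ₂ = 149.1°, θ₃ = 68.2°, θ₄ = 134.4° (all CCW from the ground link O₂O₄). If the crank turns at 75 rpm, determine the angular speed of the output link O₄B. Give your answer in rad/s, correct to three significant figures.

ω₂ = 7.854 rad/s (from 75 rpm).
Differentiating the loop-closure r₂e^{iθ₂}+r₃e^{iθ₃}=r₁+r₄e^{iθ₄} gives r₂ω₂e^{iθ₂}+r₃ω₃e^{iθ₃}=r₄ω₄e^{iθ₄}.
Eliminating the other unknown: ω₄ = r₂ω₂ sin(θ₂−θ₃) / [r₄ sin(θ₄−θ₃)].
Numerator sine = +0.98741; denominator sine = +0.91496.
Result = 0.0596·7.854·(+0.98741) / (0.2015·(+0.91496)) = +2.507 rad/s; magnitude 2.507 rad/s.

2.51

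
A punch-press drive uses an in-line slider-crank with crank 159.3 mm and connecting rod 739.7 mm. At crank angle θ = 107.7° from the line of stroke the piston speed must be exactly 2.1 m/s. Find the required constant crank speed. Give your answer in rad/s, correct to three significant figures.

For an in-line slider-crank, |v_piston| = rω|sinθ|·[1 + r cosθ/√(L² − r² sin²θ)].
With r = 0.1593 m, L = 0.7397 m, θ = 107.7°: the bracketed kinematic factor |dx/dθ| = 0.14161 m.
ω = v/|dx/dθ| = 2.1/0.14161 = 14.83 rad/s.

14.8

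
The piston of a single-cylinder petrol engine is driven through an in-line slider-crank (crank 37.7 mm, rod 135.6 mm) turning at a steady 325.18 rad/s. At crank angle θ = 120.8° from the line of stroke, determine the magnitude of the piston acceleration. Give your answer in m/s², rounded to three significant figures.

ω = 325.2 rad/s
x(θ) = r cosθ + √(L² − r² sin²θ); with ω constant, a = ω²·d²x/dθ².
d²x/dθ² = −r cosθ − r²(cos2θ)/√u − r⁴ sin²2θ/(4u^{3/2}),  u = L² − r² sin²θ = 0.0173387 m².
Substituting r = 0.0377 m, L = 0.1356 m, θ = 120.8°: d²x/dθ² = +0.024267 m.
a = ω²·d²x/dθ² = (325.2)²·(+0.024267) = +2566 m/s²;  |a| = 2566 m/s².

2570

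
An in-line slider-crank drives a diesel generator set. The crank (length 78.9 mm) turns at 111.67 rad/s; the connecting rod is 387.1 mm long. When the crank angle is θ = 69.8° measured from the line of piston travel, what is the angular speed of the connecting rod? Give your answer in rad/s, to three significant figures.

ω = 111.7 rad/s
The rod makes angle φ with the slider axis where L sinφ = r sinθ; differentiating, L cosφ·φ̇ = r ω cosθ.
L cosφ = √(L² − r² sin²θ) = 0.37995 m.
|ω_rod| = r ω |cosθ| / √(L² − r² sin²θ) = 0.0789·111.7·0.34530/0.37995 = 8.0072 rad/s.

8.01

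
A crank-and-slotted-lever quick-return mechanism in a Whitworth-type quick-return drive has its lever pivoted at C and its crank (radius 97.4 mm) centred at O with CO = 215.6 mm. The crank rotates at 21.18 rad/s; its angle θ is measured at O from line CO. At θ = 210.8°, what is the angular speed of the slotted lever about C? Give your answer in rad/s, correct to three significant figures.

9.10

ω = 21.18 rad/s
Crank pin A relative to C: A = (d + r cosθ, r sinθ); lever angle φ = atan2(r sinθ, d + r cosθ).
Differentiating tanφ: φ̇ = rω(d cosθ + r)/(d² + r² + 2dr cosθ).
d² + r² + 2dr cosθ = |CA|² = 0.0198948 m²;  d cosθ + r = -0.087792 m.
|ω_lever| = |0.0974·21.18·-0.087792| / 0.0198948 = 9.1033 rad/s.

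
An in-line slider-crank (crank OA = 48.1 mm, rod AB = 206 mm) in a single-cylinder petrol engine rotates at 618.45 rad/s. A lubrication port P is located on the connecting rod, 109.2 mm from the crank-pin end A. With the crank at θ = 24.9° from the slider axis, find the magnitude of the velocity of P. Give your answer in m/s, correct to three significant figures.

18.8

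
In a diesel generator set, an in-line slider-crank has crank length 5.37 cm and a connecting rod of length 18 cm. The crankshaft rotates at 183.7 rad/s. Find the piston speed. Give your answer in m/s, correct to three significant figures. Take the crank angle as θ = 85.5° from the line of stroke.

10.1

ω = 183.7 rad/s
For an in-line slider-crank, x = r cosθ + √(L² − r² sin²θ), so v = −rω sinθ·[1 + r cosθ/√(L² − r² sin²θ)].
With r = 0.0537 m, L = 0.18 m, θ = 85.5°: √(L² − r² sin²θ) = 0.17185 m.
v = −0.0537·183.7·0.99692·[1 + 0.0537·0.07846/0.17185] = -10.075 m/s.
|v| = 10.075 m/s.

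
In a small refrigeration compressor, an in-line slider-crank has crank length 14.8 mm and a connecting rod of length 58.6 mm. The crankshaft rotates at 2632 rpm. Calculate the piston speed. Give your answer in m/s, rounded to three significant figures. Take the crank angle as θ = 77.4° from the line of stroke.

ω = 2π·2632/60 = 275.6 rad/s
For an in-line slider-crank, x = r cosθ + √(L² − r² sin²θ), so v = −rω sinθ·[1 + r cosθ/√(L² − r² sin²θ)].
With r = 0.0148 m, L = 0.0586 m, θ = 77.4°: √(L² − r² sin²θ) = 0.056792 m.
v = −0.0148·275.6·0.97592·[1 + 0.0148·0.21814/0.056792] = -4.2073 m/s.
|v| = 4.2073 m/s.

4.21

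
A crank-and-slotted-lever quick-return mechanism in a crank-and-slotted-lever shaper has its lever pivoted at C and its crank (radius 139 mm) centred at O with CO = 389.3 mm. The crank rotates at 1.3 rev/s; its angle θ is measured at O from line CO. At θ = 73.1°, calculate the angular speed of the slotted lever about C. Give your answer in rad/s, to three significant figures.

ω = 8.168 rad/s (from 1.3 rev/s).
Crank pin A relative to C: A = (d + r cosθ, r sinθ); lever angle φ = atan2(r sinθ, d + r cosθ).
Differentiating tanφ: φ̇ = rω(d cosθ + r)/(d² + r² + 2dr cosθ).
d² + r² + 2dr cosθ = |CA|² = 0.202337 m²;  d cosθ + r = +0.25217 m.
|ω_lever| = |0.139·8.168·+0.25217| / 0.202337 = 1.415 rad/s.

1.42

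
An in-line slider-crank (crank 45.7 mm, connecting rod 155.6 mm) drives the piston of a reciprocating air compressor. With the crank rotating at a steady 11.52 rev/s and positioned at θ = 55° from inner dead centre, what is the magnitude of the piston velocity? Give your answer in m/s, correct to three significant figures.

3.18

ω = 2π·11.5 = 72.38 rad/s
For an in-line slider-crank, x = r cosθ + √(L² − r² sin²θ), so v = −rω sinθ·[1 + r cosθ/√(L² − r² sin²θ)].
With r = 0.0457 m, L = 0.1556 m, θ = 55°: √(L² − r² sin²θ) = 0.15103 m.
v = −0.0457·72.38·0.81915·[1 + 0.0457·0.57358/0.15103] = -3.1799 m/s.
|v| = 3.1799 m/s.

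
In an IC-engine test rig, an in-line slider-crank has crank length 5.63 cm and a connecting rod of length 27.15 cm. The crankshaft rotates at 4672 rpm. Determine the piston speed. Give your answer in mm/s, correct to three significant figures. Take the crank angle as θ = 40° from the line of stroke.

ω = 2π·4672/60 = 489.3 rad/s
For an in-line slider-crank, x = r cosθ + √(L² − r² sin²θ), so v = −rω sinθ·[1 + r cosθ/√(L² − r² sin²θ)].
With r = 0.0563 m, L = 0.2715 m, θ = 40°: √(L² − r² sin²θ) = 0.26908 m.
v = −0.0563·489.3·0.64279·[1 + 0.0563·0.76604/0.26908] = -20.543 m/s.
|v| = 20.543 m/s = 20543 mm/s.

20500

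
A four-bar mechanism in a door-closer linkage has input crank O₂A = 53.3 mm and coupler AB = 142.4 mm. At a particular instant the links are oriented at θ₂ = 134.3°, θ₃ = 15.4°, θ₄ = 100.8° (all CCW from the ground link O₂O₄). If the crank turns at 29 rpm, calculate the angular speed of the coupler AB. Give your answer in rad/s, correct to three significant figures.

ω₂ = 3.037 rad/s (from 29 rpm).
Differentiating the loop-closure r₂e^{iθ₂}+r₃e^{iθ₃}=r₁+r₄e^{iθ₄} gives r₂ω₂e^{iθ₂}+r₃ω₃e^{iθ₃}=r₄ω₄e^{iθ₄}.
Eliminating the other unknown: ω₃ = r₂ω₂ sin(θ₄−θ₂) / [r₃ sin(θ₃−θ₄)].
Numerator sine = -0.55194; denominator sine = -0.99678.
Result = 0.0533·3.037·(-0.55194) / (0.1424·(-0.99678)) = +0.62941 rad/s; magnitude 0.62941 rad/s.

0.629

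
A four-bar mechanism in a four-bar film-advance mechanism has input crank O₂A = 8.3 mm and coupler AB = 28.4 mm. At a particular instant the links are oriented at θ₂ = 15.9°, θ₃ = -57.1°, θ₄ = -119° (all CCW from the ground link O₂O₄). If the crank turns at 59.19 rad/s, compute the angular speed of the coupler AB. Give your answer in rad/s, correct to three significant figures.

ω₂ = 59.19 rad/s
Differentiating the loop-closure r₂e^{iθ₂}+r₃e^{iθ₃}=r₁+r₄e^{iθ₄} gives r₂ω₂e^{iθ₂}+r₃ω₃e^{iθ₃}=r₄ω₄e^{iθ₄}.
Eliminating the other unknown: ω₃ = r₂ω₂ sin(θ₄−θ₂) / [r₃ sin(θ₃−θ₄)].
Numerator sine = -0.70834; denominator sine = +0.88213.
Result = 0.0083·59.19·(-0.70834) / (0.0284·(+0.88213)) = -13.891 rad/s; magnitude 13.891 rad/s.

13.9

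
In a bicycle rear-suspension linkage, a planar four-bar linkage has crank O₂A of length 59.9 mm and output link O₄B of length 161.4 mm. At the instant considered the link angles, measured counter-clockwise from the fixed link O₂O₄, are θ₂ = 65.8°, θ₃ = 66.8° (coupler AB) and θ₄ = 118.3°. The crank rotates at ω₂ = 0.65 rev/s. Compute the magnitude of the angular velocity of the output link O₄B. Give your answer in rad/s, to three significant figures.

0.0338

ω₂ = 4.084 rad/s (from 0.65 rev/s).
Differentiating the loop-closure r₂e^{iθ₂}+r₃e^{iθ₃}=r₁+r₄e^{iθ₄} gives r₂ω₂e^{iθ₂}+r₃ω₃e^{iθ₃}=r₄ω₄e^{iθ₄}.
Eliminating the other unknown: ω₄ = r₂ω₂ sin(θ₂−θ₃) / [r₄ sin(θ₄−θ₃)].
Numerator sine = -0.01745; denominator sine = +0.78261.
Result = 0.0599·4.084·(-0.01745) / (0.1614·(+0.78261)) = -0.033801 rad/s; magnitude 0.033801 rad/s.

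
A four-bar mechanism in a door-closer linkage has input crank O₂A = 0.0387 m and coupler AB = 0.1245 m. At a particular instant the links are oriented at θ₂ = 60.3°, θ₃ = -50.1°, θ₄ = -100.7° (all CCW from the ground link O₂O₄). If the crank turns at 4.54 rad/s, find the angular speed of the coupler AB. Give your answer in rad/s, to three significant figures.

0.595

ω₂ = 4.54 rad/s
Differentiating the loop-closure r₂e^{iθ₂}+r₃e^{iθ₃}=r₁+r₄e^{iθ₄} gives r₂ω₂e^{iθ₂}+r₃ω₃e^{iθ₃}=r₄ω₄e^{iθ₄}.
Eliminating the other unknown: ω₃ = r₂ω₂ sin(θ₄−θ₂) / [r₃ sin(θ₃−θ₄)].
Numerator sine = -0.32557; denominator sine = +0.77273.
Result = 0.0387·4.54·(-0.32557) / (0.1245·(+0.77273)) = -0.59458 rad/s; magnitude 0.59458 rad/s.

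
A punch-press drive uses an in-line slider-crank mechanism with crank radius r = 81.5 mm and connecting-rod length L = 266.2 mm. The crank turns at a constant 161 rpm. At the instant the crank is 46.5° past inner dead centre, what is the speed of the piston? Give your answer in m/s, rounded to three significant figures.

1.21

ω = 2π·161/60 = 16.86 rad/s
For an in-line slider-crank, x = r cosθ + √(L² − r² sin²θ), so v = −rω sinθ·[1 + r cosθ/√(L² − r² sin²θ)].
With r = 0.0815 m, L = 0.2662 m, θ = 46.5°: √(L² − r² sin²θ) = 0.25955 m.
v = −0.0815·16.86·0.72537·[1 + 0.0815·0.68835/0.25955] = -1.2122 m/s.
|v| = 1.2122 m/s.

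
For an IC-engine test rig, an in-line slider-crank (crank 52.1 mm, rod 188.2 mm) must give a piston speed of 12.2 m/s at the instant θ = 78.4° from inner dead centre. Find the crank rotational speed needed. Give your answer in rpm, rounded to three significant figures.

For an in-line slider-crank, |v_piston| = rω|sinθ|·[1 + r cosθ/√(L² − r² sin²θ)].
With r = 0.0521 m, L = 0.1882 m, θ = 78.4°: the bracketed kinematic factor |dx/dθ| = 0.053987 m.
ω = v/|dx/dθ| = 12.2/0.053987 = 225.98 rad/s.
N = 60ω/(2π) = 2157.9 rpm.

2160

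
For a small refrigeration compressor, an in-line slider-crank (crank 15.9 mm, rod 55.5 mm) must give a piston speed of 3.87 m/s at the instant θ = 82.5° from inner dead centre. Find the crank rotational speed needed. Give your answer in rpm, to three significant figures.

For an in-line slider-crank, |v_piston| = rω|sinθ|·[1 + r cosθ/√(L² − r² sin²θ)].
With r = 0.0159 m, L = 0.0555 m, θ = 82.5°: the bracketed kinematic factor |dx/dθ| = 0.016379 m.
ω = v/|dx/dθ| = 3.87/0.016379 = 236.28 rad/s.
N = 60ω/(2π) = 2256.3 rpm.

2260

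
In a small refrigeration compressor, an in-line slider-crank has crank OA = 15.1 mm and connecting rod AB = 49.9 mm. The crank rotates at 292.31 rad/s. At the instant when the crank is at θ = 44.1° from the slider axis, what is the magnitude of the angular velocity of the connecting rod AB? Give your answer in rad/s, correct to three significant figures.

ω = 292.3 rad/s
The rod makes angle φ with the slider axis where L sinφ = r sinθ; differentiating, L cosφ·φ̇ = r ω cosθ.
L cosφ = √(L² − r² sin²θ) = 0.048781 m.
|ω_rod| = r ω |cosθ| / √(L² − r² sin²θ) = 0.0151·292.3·0.71813/0.048781 = 64.979 rad/s.

65.0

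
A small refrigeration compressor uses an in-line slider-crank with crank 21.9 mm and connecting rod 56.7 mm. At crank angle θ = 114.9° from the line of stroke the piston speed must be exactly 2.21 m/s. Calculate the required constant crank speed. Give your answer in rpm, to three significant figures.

1290

For an in-line slider-crank, |v_piston| = rω|sinθ|·[1 + r cosθ/√(L² − r² sin²θ)].
With r = 0.0219 m, L = 0.0567 m, θ = 114.9°: the bracketed kinematic factor |dx/dθ| = 0.016415 m.
ω = v/|dx/dθ| = 2.21/0.016415 = 134.63 rad/s.
N = 60ω/(2π) = 1285.6 rpm.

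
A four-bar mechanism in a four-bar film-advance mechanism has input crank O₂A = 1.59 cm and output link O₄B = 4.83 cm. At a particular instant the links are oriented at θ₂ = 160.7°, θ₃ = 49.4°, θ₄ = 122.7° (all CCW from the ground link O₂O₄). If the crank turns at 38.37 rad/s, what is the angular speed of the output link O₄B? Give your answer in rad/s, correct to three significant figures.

12.3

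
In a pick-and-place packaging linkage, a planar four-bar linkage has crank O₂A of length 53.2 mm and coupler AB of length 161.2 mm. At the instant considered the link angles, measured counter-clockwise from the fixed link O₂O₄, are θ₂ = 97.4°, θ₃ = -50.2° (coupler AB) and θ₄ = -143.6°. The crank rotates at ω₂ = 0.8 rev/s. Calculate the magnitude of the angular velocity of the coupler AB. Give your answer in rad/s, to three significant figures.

1.45

ω₂ = 5.027 rad/s (from 0.8 rev/s).
Differentiating the loop-closure r₂e^{iθ₂}+r₃e^{iθ₃}=r₁+r₄e^{iθ₄} gives r₂ω₂e^{iθ₂}+r₃ω₃e^{iθ₃}=r₄ω₄e^{iθ₄}.
Eliminating the other unknown: ω₃ = r₂ω₂ sin(θ₄−θ₂) / [r₃ sin(θ₃−θ₄)].
Numerator sine = +0.87462; denominator sine = +0.99824.
Result = 0.0532·5.027·(+0.87462) / (0.1612·(+0.99824)) = +1.4535 rad/s; magnitude 1.4535 rad/s.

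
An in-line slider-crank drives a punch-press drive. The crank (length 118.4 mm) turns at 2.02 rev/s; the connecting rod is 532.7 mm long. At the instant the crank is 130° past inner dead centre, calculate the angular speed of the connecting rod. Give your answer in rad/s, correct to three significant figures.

1.84

ω = 12.69 rad/s (converted from 2.02 rev/s).
The rod makes angle φ with the slider axis where L sinφ = r sinθ; differentiating, L cosφ·φ̇ = r ω cosθ.
L cosφ = √(L² − r² sin²θ) = 0.52492 m.
|ω_rod| = r ω |cosθ| / √(L² − r² sin²θ) = 0.1184·12.69·0.64279/0.52492 = 1.8402 rad/s.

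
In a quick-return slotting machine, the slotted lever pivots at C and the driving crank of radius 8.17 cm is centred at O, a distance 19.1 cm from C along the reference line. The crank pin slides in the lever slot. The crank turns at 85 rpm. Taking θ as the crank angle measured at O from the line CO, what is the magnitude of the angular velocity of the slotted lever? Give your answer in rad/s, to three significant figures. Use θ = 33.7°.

2.53

ω = 8.901 rad/s (from 85 rpm).
Crank pin A relative to C: A = (d + r cosθ, r sinθ); lever angle φ = atan2(r sinθ, d + r cosθ).
Differentiating tanφ: φ̇ = rω(d cosθ + r)/(d² + r² + 2dr cosθ).
d² + r² + 2dr cosθ = |CA|² = 0.0691207 m²;  d cosθ + r = +0.2406 m.
|ω_lever| = |0.0817·8.901·+0.2406| / 0.0691207 = 2.5314 rad/s.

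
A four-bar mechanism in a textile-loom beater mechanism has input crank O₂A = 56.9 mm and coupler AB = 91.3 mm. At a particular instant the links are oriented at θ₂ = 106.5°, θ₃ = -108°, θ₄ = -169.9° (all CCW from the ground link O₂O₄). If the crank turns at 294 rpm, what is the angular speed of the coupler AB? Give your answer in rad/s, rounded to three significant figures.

ω₂ = 30.79 rad/s (from 294 rpm).
Differentiating the loop-closure r₂e^{iθ₂}+r₃e^{iθ₃}=r₁+r₄e^{iθ₄} gives r₂ω₂e^{iθ₂}+r₃ω₃e^{iθ₃}=r₄ω₄e^{iθ₄}.
Eliminating the other unknown: ω₃ = r₂ω₂ sin(θ₄−θ₂) / [r₃ sin(θ₃−θ₄)].
Numerator sine = +0.99377; denominator sine = +0.88213.
Result = 0.0569·30.79·(+0.99377) / (0.0913·(+0.88213)) = +21.616 rad/s; magnitude 21.616 rad/s.

21.6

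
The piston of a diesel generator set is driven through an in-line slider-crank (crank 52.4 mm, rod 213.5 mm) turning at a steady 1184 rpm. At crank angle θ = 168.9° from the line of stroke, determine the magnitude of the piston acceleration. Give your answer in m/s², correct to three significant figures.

ω = 2π·1184/60 = 124 rad/s
x(θ) = r cosθ + √(L² − r² sin²θ); with ω constant, a = ω²·d²x/dθ².
d²x/dθ² = −r cosθ − r²(cos2θ)/√u − r⁴ sin²2θ/(4u^{3/2}),  u = L² − r² sin²θ = 0.0454805 m².
Substituting r = 0.0524 m, L = 0.2135 m, θ = 168.9°: d²x/dθ² = +0.039471 m.
a = ω²·d²x/dθ² = (124)²·(+0.039471) = +606.8 m/s²;  |a| = 606.8 m/s².

607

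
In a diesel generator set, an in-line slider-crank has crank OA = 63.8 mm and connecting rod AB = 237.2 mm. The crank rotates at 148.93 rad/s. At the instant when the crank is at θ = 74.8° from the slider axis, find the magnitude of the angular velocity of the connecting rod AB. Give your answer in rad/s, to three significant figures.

ω = 148.9 rad/s
The rod makes angle φ with the slider axis where L sinφ = r sinθ; differentiating, L cosφ·φ̇ = r ω cosθ.
L cosφ = √(L² − r² sin²θ) = 0.22907 m.
|ω_rod| = r ω |cosθ| / √(L² − r² sin²θ) = 0.0638·148.9·0.26219/0.22907 = 10.875 rad/s.

10.9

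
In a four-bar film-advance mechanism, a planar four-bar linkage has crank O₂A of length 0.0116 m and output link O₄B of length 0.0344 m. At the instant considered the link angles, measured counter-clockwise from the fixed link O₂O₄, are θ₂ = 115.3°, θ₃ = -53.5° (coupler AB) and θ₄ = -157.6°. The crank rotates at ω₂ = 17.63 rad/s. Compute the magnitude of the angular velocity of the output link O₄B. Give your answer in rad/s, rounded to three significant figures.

ω₂ = 17.63 rad/s
Differentiating the loop-closure r₂e^{iθ₂}+r₃e^{iθ₃}=r₁+r₄e^{iθ₄} gives r₂ω₂e^{iθ₂}+r₃ω₃e^{iθ₃}=r₄ω₄e^{iθ₄}.
Eliminating the other unknown: ω₄ = r₂ω₂ sin(θ₂−θ₃) / [r₄ sin(θ₄−θ₃)].
Numerator sine = +0.19423; denominator sine = -0.96987.
Result = 0.0116·17.63·(+0.19423) / (0.0344·(-0.96987)) = -1.1906 rad/s; magnitude 1.1906 rad/s.

1.19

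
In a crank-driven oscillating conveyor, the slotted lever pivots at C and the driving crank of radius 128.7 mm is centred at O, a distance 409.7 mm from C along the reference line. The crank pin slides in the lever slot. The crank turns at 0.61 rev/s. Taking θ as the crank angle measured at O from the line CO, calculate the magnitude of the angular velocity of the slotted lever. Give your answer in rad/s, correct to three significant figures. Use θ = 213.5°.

1.09

ω = 3.833 rad/s (from 0.61 rev/s).
Crank pin A relative to C: A = (d + r cosθ, r sinθ); lever angle φ = atan2(r sinθ, d + r cosθ).
Differentiating tanφ: φ̇ = rω(d cosθ + r)/(d² + r² + 2dr cosθ).
d² + r² + 2dr cosθ = |CA|² = 0.0964789 m²;  d cosθ + r = -0.21294 m.
|ω_lever| = |0.1287·3.833·-0.21294| / 0.0964789 = 1.0887 rad/s.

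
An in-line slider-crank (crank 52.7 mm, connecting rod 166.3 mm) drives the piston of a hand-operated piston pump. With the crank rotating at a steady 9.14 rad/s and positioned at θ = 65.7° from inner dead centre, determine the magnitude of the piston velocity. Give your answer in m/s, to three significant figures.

ω = 9.14 rad/s
For an in-line slider-crank, x = r cosθ + √(L² − r² sin²θ), so v = −rω sinθ·[1 + r cosθ/√(L² − r² sin²θ)].
With r = 0.0527 m, L = 0.1663 m, θ = 65.7°: √(L² − r² sin²θ) = 0.15921 m.
v = −0.0527·9.14·0.91140·[1 + 0.0527·0.41151/0.15921] = -0.4988 m/s.
|v| = 0.4988 m/s.

0.499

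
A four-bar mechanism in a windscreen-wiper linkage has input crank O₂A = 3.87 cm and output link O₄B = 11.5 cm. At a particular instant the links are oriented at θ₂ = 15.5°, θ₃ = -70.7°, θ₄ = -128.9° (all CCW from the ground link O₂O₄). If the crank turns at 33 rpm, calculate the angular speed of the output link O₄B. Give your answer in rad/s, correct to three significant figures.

1.37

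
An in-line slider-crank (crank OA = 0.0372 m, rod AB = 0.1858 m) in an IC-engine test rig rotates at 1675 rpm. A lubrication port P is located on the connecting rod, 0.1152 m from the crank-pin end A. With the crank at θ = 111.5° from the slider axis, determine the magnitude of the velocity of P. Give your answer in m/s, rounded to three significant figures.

5.86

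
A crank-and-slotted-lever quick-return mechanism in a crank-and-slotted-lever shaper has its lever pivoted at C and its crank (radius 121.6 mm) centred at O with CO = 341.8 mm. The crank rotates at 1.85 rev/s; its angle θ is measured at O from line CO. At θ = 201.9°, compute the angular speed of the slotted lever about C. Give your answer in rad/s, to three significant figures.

5.07

ω = 11.62 rad/s (from 1.85 rev/s).
Crank pin A relative to C: A = (d + r cosθ, r sinθ); lever angle φ = atan2(r sinθ, d + r cosθ).
Differentiating tanφ: φ̇ = rω(d cosθ + r)/(d² + r² + 2dr cosθ).
d² + r² + 2dr cosθ = |CA|² = 0.0544867 m²;  d cosθ + r = -0.19553 m.
|ω_lever| = |0.1216·11.62·-0.19553| / 0.0544867 = 5.0725 rad/s.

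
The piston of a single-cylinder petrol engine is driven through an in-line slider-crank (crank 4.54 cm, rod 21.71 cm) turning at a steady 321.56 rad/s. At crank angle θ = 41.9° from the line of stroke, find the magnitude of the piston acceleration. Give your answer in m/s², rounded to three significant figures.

ω = 321.6 rad/s
x(θ) = r cosθ + √(L² − r² sin²θ); with ω constant, a = ω²·d²x/dθ².
d²x/dθ² = −r cosθ − r²(cos2θ)/√u − r⁴ sin²2θ/(4u^{3/2}),  u = L² − r² sin²θ = 0.0462131 m².
Substituting r = 0.0454 m, L = 0.2171 m, θ = 41.9°: d²x/dθ² = -0.034933 m.
a = ω²·d²x/dθ² = (321.6)²·(-0.034933) = -3612.1 m/s²;  |a| = 3612.1 m/s².

3610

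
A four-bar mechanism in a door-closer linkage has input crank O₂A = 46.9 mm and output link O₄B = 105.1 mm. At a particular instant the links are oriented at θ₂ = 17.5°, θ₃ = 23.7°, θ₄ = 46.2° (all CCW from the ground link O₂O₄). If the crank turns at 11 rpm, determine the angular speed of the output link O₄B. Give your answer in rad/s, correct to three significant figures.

0.145

ω₂ = 1.152 rad/s (from 11 rpm).
Differentiating the loop-closure r₂e^{iθ₂}+r₃e^{iθ₃}=r₁+r₄e^{iθ₄} gives r₂ω₂e^{iθ₂}+r₃ω₃e^{iθ₃}=r₄ω₄e^{iθ₄}.
Eliminating the other unknown: ω₄ = r₂ω₂ sin(θ₂−θ₃) / [r₄ sin(θ₄−θ₃)].
Numerator sine = -0.10800; denominator sine = +0.38268.
Result = 0.0469·1.152·(-0.10800) / (0.1051·(+0.38268)) = -0.14507 rad/s; magnitude 0.14507 rad/s.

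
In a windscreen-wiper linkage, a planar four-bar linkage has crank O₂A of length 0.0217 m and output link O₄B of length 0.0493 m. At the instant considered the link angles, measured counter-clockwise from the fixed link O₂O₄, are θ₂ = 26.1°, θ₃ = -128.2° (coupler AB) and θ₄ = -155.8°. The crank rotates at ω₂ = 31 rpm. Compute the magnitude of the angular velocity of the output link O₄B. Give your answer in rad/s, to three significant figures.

1.34

ω₂ = 3.246 rad/s (from 31 rpm).
Differentiating the loop-closure r₂e^{iθ₂}+r₃e^{iθ₃}=r₁+r₄e^{iθ₄} gives r₂ω₂e^{iθ₂}+r₃ω₃e^{iθ₃}=r₄ω₄e^{iθ₄}.
Eliminating the other unknown: ω₄ = r₂ω₂ sin(θ₂−θ₃) / [r₄ sin(θ₄−θ₃)].
Numerator sine = +0.43366; denominator sine = -0.46330.
Result = 0.0217·3.246·(+0.43366) / (0.0493·(-0.46330)) = -1.3375 rad/s; magnitude 1.3375 rad/s.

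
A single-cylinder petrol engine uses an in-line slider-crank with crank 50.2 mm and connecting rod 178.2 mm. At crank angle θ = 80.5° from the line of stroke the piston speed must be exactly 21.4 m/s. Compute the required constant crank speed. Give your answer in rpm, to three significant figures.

For an in-line slider-crank, |v_piston| = rω|sinθ|·[1 + r cosθ/√(L² − r² sin²θ)].
With r = 0.0502 m, L = 0.1782 m, θ = 80.5°: the bracketed kinematic factor |dx/dθ| = 0.051908 m.
ω = v/|dx/dθ| = 21.4/0.051908 = 412.27 rad/s.
N = 60ω/(2π) = 3936.9 rpm.

3940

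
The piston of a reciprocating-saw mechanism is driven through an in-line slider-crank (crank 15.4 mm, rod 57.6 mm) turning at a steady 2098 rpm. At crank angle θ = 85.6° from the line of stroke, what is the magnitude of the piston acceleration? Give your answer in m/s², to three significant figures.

ω = 2π·2098/60 = 219.7 rad/s
x(θ) = r cosθ + √(L² − r² sin²θ); with ω constant, a = ω²·d²x/dθ².
d²x/dθ² = −r cosθ − r²(cos2θ)/√u − r⁴ sin²2θ/(4u^{3/2}),  u = L² − r² sin²θ = 0.003082 m².
Substituting r = 0.0154 m, L = 0.0576 m, θ = 85.6°: d²x/dθ² = +0.0030383 m.
a = ω²·d²x/dθ² = (219.7)²·(+0.0030383) = +146.65 m/s²;  |a| = 146.65 m/s².

147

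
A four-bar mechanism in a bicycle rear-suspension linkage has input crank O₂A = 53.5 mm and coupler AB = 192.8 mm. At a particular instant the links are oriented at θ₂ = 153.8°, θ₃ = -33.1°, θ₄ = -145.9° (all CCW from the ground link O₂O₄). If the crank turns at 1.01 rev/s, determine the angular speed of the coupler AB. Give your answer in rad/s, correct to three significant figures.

1.66

ω₂ = 6.346 rad/s (from 1.01 rev/s).
Differentiating the loop-closure r₂e^{iθ₂}+r₃e^{iθ₃}=r₁+r₄e^{iθ₄} gives r₂ω₂e^{iθ₂}+r₃ω₃e^{iθ₃}=r₄ω₄e^{iθ₄}.
Eliminating the other unknown: ω₃ = r₂ω₂ sin(θ₄−θ₂) / [r₃ sin(θ₃−θ₄)].
Numerator sine = +0.86863; denominator sine = +0.92186.
Result = 0.0535·6.346·(+0.86863) / (0.1928·(+0.92186)) = +1.6593 rad/s; magnitude 1.6593 rad/s.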